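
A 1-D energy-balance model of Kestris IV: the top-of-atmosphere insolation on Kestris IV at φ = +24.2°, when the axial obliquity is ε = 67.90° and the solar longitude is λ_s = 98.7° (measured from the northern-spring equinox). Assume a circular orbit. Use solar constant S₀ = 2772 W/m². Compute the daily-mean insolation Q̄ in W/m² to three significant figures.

Q̄ ≈ 1.04e+03 W/m²

Solar declination: sin δ = sin ε · sin λ_s = sin 67.90° × sin 98.7° = 0.91587, so δ = +66.329°.
cos H₀ = −tan(+24.2°) tan(+66.329°) = -1.0252 ≤ −1 ⇒ polar day, H₀ = π.
Bracket: H₀ sin φ sin δ + cos φ cos δ sin H₀ = 3.1416×0.40992×0.91587 + 0.91212×0.40148×0.00000 = 1.179462 + 0.000000 = 1.179462.
Q̄ = (S₀/π) × [bracket] = (2772/π) × 1.179462 = 1041 W/m².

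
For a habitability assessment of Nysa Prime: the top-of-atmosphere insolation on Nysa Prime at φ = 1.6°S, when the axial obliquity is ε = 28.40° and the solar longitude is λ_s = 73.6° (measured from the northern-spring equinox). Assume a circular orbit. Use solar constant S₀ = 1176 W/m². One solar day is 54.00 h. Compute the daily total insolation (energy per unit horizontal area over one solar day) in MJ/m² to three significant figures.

Solar declination: sin δ = sin ε · sin λ_s = sin 28.40° × sin 73.6° = 0.45627, so δ = +27.147°.
cos H₀ = −tan(-1.6°) tan(+27.147°) = 0.0143, H₀ = 1.5565 rad.
Bracket: H₀ sin φ sin δ + cos φ cos δ sin H₀ = 1.5565×-0.02792×0.45627 + 0.99961×0.88984×0.99990 = -0.019828 + 0.889404 = 0.869576.
Q̄ = (S₀/π) × [bracket] = (1176/π) × 0.869576 = 325.51 W/m².
Daily total = Q̄ × 54.00 h × 3600 s/h = 325.51 × 54.00 × 3600 / 10⁶ = 63.28 MJ/m².

63.3 MJ/m²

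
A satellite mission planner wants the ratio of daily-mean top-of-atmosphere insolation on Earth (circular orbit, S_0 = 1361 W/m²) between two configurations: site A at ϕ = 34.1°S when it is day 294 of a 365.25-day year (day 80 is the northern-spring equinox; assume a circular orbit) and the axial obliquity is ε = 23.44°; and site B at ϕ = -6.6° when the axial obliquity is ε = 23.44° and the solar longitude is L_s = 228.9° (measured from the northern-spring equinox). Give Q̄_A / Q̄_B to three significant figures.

— Configuration A (ϕ=-34.1°):
Solar longitude: L_s = 360° × (294 − 80)/365.25 = 210.924°.
sin δ = sin 23.44° × sin 210.924° = -0.20442, so δ = -11.796°.
cos h₀ = −tan(-34.1°) tan(-11.796°) = -0.1414, h₀ = 1.7127 rad.
Bracket: h₀ sin ϕ sin δ + cos ϕ cos δ sin h₀ = 1.7127×-0.56064×-0.20442 + 0.82806×0.97888×0.98995 = 0.196286 + 0.802425 = 0.998711.
Q̄ = (S_0/π) × [bracket] = (1361/π) × 0.998711 = 432.66 W/m².
— Configuration B (ϕ=-6.6°):
Solar declination: sin δ = sin ε · sin L_s = sin 23.44° × sin 228.9° = -0.29976, so δ = -17.443°.
cos h₀ = −tan(-6.6°) tan(-17.443°) = -0.0364, h₀ = 1.6072 rad.
Bracket: h₀ sin ϕ sin δ + cos ϕ cos δ sin h₀ = 1.6072×-0.11494×-0.29976 + 0.99337×0.95402×0.99934 = 0.055375 + 0.947069 = 1.002444.
Q̄ = (S_0/π) × [bracket] = (1361/π) × 1.002444 = 434.28 W/m².
Ratio Q̄_A / Q̄_B = 432.66 / 434.28 = 0.9963.

Q̄_A / Q̄_B ≈ 0.996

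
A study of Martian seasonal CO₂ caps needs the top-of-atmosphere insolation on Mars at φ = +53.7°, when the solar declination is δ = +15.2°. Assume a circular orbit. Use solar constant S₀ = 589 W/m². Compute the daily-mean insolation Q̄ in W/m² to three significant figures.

cos H₀ = −tan(+53.7°) tan(+15.200°) = -0.3699, H₀ = 1.9497 rad.
Bracket: H₀ sin φ sin δ + cos φ cos δ sin H₀ = 1.9497×0.80593×0.26219 + 0.59201×0.96502×0.92908 = 0.411985 + 0.530785 = 0.942770.
Q̄ = (S₀/π) × [bracket] = (589/π) × 0.942770 = 176.8 W/m².

Q̄ ≈ 177 W/m²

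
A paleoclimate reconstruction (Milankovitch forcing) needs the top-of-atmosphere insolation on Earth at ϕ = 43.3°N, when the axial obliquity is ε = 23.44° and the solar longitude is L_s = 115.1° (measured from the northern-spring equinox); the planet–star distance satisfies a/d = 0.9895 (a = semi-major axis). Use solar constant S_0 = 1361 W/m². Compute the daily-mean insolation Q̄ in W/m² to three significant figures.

Q̄ ≈ 472 W/m²

Solar declination: sin δ = sin ε · sin L_s = sin 23.44° × sin 115.1° = 0.36022, so δ = +21.114°.
cos h₀ = −tan(+43.3°) tan(+21.114°) = -0.3639, h₀ = 1.9432 rad.
Bracket: h₀ sin ϕ sin δ + cos ϕ cos δ sin h₀ = 1.9432×0.68582×0.36022 + 0.72777×0.93287×0.93144 = 0.480060 + 0.632368 = 1.112428.
Inverse-square distance factor (a/d)² = 0.9895² = 0.979110.
Q̄ = (S_0/π) × 0.979110 × [bracket] = (1361/π) × 0.979110 × 1.112428 = 471.9 W/m².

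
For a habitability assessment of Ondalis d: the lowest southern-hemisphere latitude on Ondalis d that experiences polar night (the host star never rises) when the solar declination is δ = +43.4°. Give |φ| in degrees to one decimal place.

Polar night requires cos H₀ = −tan φ tan δ ≥ 1, i.e. tan φ tan δ ≤ −1.
The boundary is |tan φ| · |tan δ| = 1, so |φ| = 90° − |δ| = 90° − 43.4° = 46.6° in the southern hemisphere.

|φ| = 46.6°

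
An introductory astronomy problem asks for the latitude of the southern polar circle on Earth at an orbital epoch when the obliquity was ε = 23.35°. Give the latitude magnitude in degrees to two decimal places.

66.65°

The polar circle is the lowest latitude that experiences at least one full rotation of continuous darkness at the northern-summer solstice; it lies at |φ| = 90° − ε = 90° − 23.35° = 66.65°.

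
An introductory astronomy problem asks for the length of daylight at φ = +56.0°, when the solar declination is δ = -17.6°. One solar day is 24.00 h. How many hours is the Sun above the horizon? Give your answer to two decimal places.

cos H₀ = −tan φ · tan δ = −tan(+56.0°) × tan(-17.600°) = 0.4703, so H₀ = 1.0812 rad = 61.95°.
Daylight = 2H₀/(2π) × 24.00 h = (1.0812/π) × 24.00 = 8.26 h.

8.26 h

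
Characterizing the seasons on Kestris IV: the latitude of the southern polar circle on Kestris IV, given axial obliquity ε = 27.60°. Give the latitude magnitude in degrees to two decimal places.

The polar circle is the lowest latitude that experiences at least one full rotation of continuous darkness at the northern-summer solstice; it lies at |ϕ| = 90° − ε = 90° − 27.60° = 62.40°.

62.40°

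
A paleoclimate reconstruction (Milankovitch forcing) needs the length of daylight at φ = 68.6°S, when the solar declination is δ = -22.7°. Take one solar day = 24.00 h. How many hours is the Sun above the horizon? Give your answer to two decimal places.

24.00 h

Sunrise equation: cos H₀ = −tan φ · tan δ = -1.0674 ≤ −1, so the Sun never sets (polar day) and H₀ = π.
Daylight = 2H₀/(2π) × 24.00 h = (3.1416/π) × 24.00 = 24.00 h.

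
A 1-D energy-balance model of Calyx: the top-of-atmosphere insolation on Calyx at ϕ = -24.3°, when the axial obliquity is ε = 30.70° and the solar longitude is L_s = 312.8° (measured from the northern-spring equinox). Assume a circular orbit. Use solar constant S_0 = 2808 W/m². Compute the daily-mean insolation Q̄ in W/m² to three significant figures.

Q̄ ≈ 984 W/m²

Solar declination: sin δ = sin ε · sin L_s = sin 30.70° × sin 312.8° = -0.37460, so δ = -22.000°.
cos h₀ = −tan(-24.3°) tan(-22.000°) = -0.1824, h₀ = 1.7542 rad.
Bracket: h₀ sin ϕ sin δ + cos ϕ cos δ sin h₀ = 1.7542×-0.41151×-0.37460 + 0.91140×0.92719×0.98322 = 0.270413 + 0.830861 = 1.101274.
Q̄ = (S_0/π) × [bracket] = (2808/π) × 1.101274 = 984.3 W/m².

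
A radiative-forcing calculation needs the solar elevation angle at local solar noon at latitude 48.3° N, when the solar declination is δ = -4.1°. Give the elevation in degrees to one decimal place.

At local noon the hour angle is zero, so the zenith angle equals |φ − δ| = |+48.3° − (-4.100°)| = 52.400°.
Elevation = 90° − 52.400° = 37.6°.

37.6°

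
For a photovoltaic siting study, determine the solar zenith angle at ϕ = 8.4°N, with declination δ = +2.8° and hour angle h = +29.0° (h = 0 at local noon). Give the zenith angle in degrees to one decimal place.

cos θ_z = sin ϕ sin δ + cos ϕ cos δ cos h = 0.007136 + 0.864204 = 0.871340.
θ_z = arccos(0.871340) = 29.4°.

θ_z = 29.4°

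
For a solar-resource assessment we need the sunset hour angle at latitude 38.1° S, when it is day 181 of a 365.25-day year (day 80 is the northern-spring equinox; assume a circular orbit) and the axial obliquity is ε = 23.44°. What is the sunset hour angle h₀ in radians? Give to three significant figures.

h₀ = 1.23 rad

Solar longitude: L_s = 360° × (181 − 80)/365.25 = 99.548°.
sin δ = sin 23.44° × sin 99.548° = 0.39228, so δ = +23.096°.
cos h₀ = −tan ϕ · tan δ = −tan(-38.1°) × tan(+23.096°) = 0.3344, so h₀ = 1.2298 rad = 70.46°.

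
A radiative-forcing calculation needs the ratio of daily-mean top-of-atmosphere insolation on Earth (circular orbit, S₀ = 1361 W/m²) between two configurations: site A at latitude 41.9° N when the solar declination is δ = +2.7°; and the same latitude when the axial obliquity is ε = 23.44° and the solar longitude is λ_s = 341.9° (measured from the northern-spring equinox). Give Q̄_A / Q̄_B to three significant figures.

— Configuration A (φ=+41.9°):
cos H₀ = −tan(+41.9°) tan(+2.700°) = -0.0423, H₀ = 1.6131 rad.
Bracket: H₀ sin φ sin δ + cos φ cos δ sin H₀ = 1.6131×0.66783×0.04711 + 0.74431×0.99889×0.99910 = 0.050750 + 0.742815 = 0.793565.
Q̄ = (S₀/π) × [bracket] = (1361/π) × 0.793565 = 343.79 W/m².
— Configuration B (φ=+41.9°):
Solar declination: sin δ = sin ε · sin λ_s = sin 23.44° × sin 341.9° = -0.12358, so δ = -7.099°.
cos H₀ = −tan(+41.9°) tan(-7.099°) = 0.1117, H₀ = 1.4588 rad.
Bracket: H₀ sin φ sin δ + cos φ cos δ sin H₀ = 1.4588×0.66783×-0.12358 + 0.74431×0.99233×0.99374 = -0.120395 + 0.733977 = 0.613582.
Q̄ = (S₀/π) × [bracket] = (1361/π) × 0.613582 = 265.82 W/m².
Ratio Q̄_A / Q̄_B = 343.79 / 265.82 = 1.293.

Q̄_A / Q̄_B ≈ 1.29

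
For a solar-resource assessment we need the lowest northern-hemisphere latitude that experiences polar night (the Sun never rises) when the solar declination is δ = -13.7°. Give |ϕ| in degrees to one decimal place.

|ϕ| = 76.3°

Polar night requires cos h₀ = −tan ϕ tan δ ≥ 1, i.e. tan ϕ tan δ ≤ −1.
The boundary is |tan ϕ| · |tan δ| = 1, so |ϕ| = 90° − |δ| = 90° − 13.7° = 76.3° in the northern hemisphere.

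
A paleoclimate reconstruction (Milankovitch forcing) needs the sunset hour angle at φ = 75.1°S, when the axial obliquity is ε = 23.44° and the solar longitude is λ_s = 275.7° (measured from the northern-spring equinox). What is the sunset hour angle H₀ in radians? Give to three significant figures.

H₀ = 3.14 rad

Solar declination: sin δ = sin ε · sin λ_s = sin 23.44° × sin 275.7° = -0.39582, so δ = -23.317°.
Sunrise equation: cos H₀ = −tan φ · tan δ = -1.6199 ≤ −1, so the Sun never sets (polar day) and H₀ = π.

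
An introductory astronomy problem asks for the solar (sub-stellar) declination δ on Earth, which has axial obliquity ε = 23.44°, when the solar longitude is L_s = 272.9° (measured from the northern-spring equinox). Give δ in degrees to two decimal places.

sin δ = sin ε · sin L_s = sin 23.44° × sin 272.9° = -0.397279.
δ = arcsin(-0.397279) = -23.41°.

δ = -23.41°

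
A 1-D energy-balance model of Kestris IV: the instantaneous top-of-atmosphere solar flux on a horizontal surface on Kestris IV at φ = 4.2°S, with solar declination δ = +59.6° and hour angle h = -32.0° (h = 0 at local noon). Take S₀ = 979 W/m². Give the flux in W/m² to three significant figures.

cos θ_z = sin φ sin δ + cos φ cos δ cos h = -0.063169 + 0.427989 = 0.364820.
Flux = S₀ · cos θ_z = 979 × 0.364820 = 357.2 W/m².

357 W/m²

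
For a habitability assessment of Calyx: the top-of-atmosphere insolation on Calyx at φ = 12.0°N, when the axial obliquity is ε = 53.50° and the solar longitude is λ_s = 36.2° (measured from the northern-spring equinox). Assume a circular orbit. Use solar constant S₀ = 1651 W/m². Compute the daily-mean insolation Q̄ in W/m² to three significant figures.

Q̄ ≈ 537 W/m²

Solar declination: sin δ = sin ε · sin λ_s = sin 53.50° × sin 36.2° = 0.47476, so δ = +28.344°.
cos H₀ = −tan(+12.0°) tan(+28.344°) = -0.1147, H₀ = 1.6857 rad.
Bracket: H₀ sin φ sin δ + cos φ cos δ sin H₀ = 1.6857×0.20791×0.47476 + 0.97815×0.88011×0.99340 = 0.166391 + 0.855198 = 1.021589.
Q̄ = (S₀/π) × [bracket] = (1651/π) × 1.021589 = 536.9 W/m².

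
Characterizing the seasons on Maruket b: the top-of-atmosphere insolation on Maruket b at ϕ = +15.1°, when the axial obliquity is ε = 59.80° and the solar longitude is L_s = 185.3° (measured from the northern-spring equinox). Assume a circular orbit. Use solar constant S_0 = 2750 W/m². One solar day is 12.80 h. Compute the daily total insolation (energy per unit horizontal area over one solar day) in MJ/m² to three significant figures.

Solar declination: sin δ = sin ε · sin L_s = sin 59.80° × sin 185.3° = -0.07983, so δ = -4.579°.
cos h₀ = −tan(+15.1°) tan(-4.579°) = 0.0216, h₀ = 1.5492 rad.
Bracket: h₀ sin ϕ sin δ + cos ϕ cos δ sin h₀ = 1.5492×0.26050×-0.07983 + 0.96547×0.99681×0.99977 = -0.032217 + 0.962169 = 0.929952.
Q̄ = (S_0/π) × [bracket] = (2750/π) × 0.929952 = 814.04 W/m².
Daily total = Q̄ × 12.80 h × 3600 s/h = 814.04 × 12.80 × 3600 / 10⁶ = 37.51 MJ/m².

37.5 MJ/m²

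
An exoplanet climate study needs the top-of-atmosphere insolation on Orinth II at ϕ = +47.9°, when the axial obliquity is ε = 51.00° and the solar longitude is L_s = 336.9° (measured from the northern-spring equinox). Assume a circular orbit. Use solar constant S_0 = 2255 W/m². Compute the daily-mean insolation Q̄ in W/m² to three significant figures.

Solar declination: sin δ = sin ε · sin L_s = sin 51.00° × sin 336.9° = -0.30490, so δ = -17.752°.
cos h₀ = −tan(+47.9°) tan(-17.752°) = 0.3543, h₀ = 1.2086 rad.
Bracket: h₀ sin ϕ sin δ + cos ϕ cos δ sin h₀ = 1.2086×0.74198×-0.30490 + 0.67043×0.95238×0.93513 = -0.273421 + 0.597084 = 0.323663.
Q̄ = (S_0/π) × [bracket] = (2255/π) × 0.323663 = 232.3 W/m².

Q̄ ≈ 232 W/m²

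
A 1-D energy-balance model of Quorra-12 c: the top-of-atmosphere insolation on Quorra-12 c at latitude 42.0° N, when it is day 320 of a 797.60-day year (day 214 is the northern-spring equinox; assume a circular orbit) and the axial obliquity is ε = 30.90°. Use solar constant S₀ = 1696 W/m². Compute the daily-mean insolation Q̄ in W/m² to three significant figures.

Solar longitude: λ_s = 360° × (320 − 214)/797.60 = 47.844°.
sin δ = sin 30.90° × sin 47.844° = 0.38070, so δ = +22.377°.
cos H₀ = −tan(+42.0°) tan(+22.377°) = -0.3707, H₀ = 1.9506 rad.
Bracket: H₀ sin φ sin δ + cos φ cos δ sin H₀ = 1.9506×0.66913×0.38070 + 0.74314×0.92470×0.92876 = 0.496892 + 0.638227 = 1.135119.
Q̄ = (S₀/π) × [bracket] = (1696/π) × 1.135119 = 612.8 W/m².

Q̄ ≈ 613 W/m²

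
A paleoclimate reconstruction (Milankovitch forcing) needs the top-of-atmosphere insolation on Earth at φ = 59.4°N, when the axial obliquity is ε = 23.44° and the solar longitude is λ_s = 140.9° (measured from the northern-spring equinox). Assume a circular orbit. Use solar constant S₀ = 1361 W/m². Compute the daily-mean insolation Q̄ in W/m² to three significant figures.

Solar declination: sin δ = sin ε · sin λ_s = sin 23.44° × sin 140.9° = 0.25088, so δ = +14.529°.
cos H₀ = −tan(+59.4°) tan(+14.529°) = -0.4382, H₀ = 2.0244 rad.
Bracket: H₀ sin φ sin δ + cos φ cos δ sin H₀ = 2.0244×0.86074×0.25088 + 0.50904×0.96802×0.89887 = 0.437154 + 0.442928 = 0.880082.
Q̄ = (S₀/π) × [bracket] = (1361/π) × 0.880082 = 381.3 W/m².

Q̄ ≈ 381 W/m²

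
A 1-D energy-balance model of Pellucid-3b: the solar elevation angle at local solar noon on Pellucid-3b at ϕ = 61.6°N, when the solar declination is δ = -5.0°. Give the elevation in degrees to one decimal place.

At local noon the hour angle is zero, so the zenith angle equals |ϕ − δ| = |+61.6° − (-5.000°)| = 66.600°.
Elevation = 90° − 66.600° = 23.4°.

23.4°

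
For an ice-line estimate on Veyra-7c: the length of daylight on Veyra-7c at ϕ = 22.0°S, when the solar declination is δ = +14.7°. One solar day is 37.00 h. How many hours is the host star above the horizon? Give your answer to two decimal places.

17.25 h

cos h₀ = −tan ϕ · tan δ = −tan(-22.0°) × tan(+14.700°) = 0.1060, so h₀ = 1.4646 rad = 83.92°.
Daylight = 2h₀/(2π) × 37.00 h = (1.4646/π) × 37.00 = 17.25 h.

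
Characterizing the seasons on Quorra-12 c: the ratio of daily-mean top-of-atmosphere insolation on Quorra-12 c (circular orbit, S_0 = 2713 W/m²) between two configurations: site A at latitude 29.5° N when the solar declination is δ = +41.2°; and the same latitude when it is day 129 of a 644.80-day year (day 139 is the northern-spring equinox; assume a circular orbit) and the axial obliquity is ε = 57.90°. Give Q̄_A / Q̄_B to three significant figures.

Q̄_A / Q̄_B ≈ 1.55

— Configuration A (ϕ=+29.5°):
cos h₀ = −tan(+29.5°) tan(+41.200°) = -0.4953, h₀ = 2.0890 rad.
Bracket: h₀ sin ϕ sin δ + cos ϕ cos δ sin h₀ = 2.0890×0.49242×0.65869 + 0.87036×0.75241×0.86872 = 0.677572 + 0.568897 = 1.246469.
Q̄ = (S_0/π) × [bracket] = (2713/π) × 1.246469 = 1076.4 W/m².
— Configuration B (ϕ=+29.5°):
Solar longitude: L_s = 360° × (129 − 139)/644.80 = -5.583°, i.e. -5.583° + 360° = 354.417°.
sin δ = sin 57.90° × sin 354.417° = -0.08242, so δ = -4.727°.
cos h₀ = −tan(+29.5°) tan(-4.727°) = 0.0468, h₀ = 1.5240 rad.
Bracket: h₀ sin ϕ sin δ + cos ϕ cos δ sin h₀ = 1.5240×0.49242×-0.08242 + 0.87036×0.99660×0.99890 = -0.061852 + 0.866447 = 0.804595.
Q̄ = (S_0/π) × [bracket] = (2713/π) × 0.804595 = 694.83 W/m².
Ratio Q̄_A / Q̄_B = 1076.4 / 694.83 = 1.549.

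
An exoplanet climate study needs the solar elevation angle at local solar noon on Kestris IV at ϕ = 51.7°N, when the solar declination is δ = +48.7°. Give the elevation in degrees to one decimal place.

87.0°

At local noon the hour angle is zero, so the zenith angle equals |ϕ − δ| = |+51.7° − (+48.700°)| = 3.000°.
Elevation = 90° − 3.000° = 87.0°.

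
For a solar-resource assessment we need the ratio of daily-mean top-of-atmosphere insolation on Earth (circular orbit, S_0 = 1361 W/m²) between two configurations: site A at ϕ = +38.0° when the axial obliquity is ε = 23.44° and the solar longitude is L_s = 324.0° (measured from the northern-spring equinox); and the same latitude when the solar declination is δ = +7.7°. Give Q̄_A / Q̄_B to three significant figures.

— Configuration A (ϕ=+38.0°):
Solar declination: sin δ = sin ε · sin L_s = sin 23.44° × sin 324.0° = -0.23381, so δ = -13.522°.
cos h₀ = −tan(+38.0°) tan(-13.522°) = 0.1879, h₀ = 1.3818 rad.
Bracket: h₀ sin ϕ sin δ + cos ϕ cos δ sin h₀ = 1.3818×0.61566×-0.23381 + 0.78801×0.97228×0.98219 = -0.198907 + 0.752521 = 0.553614.
Q̄ = (S_0/π) × [bracket] = (1361/π) × 0.553614 = 239.84 W/m².
— Configuration B (ϕ=+38.0°):
cos h₀ = −tan(+38.0°) tan(+7.700°) = -0.1056, h₀ = 1.6766 rad.
Bracket: h₀ sin ϕ sin δ + cos ϕ cos δ sin h₀ = 1.6766×0.61566×0.13399 + 0.78801×0.99098×0.99441 = 0.138307 + 0.776537 = 0.914844.
Q̄ = (S_0/π) × [bracket] = (1361/π) × 0.914844 = 396.33 W/m².
Ratio Q̄_A / Q̄_B = 239.84 / 396.33 = 0.6052.

Q̄_A / Q̄_B ≈ 0.605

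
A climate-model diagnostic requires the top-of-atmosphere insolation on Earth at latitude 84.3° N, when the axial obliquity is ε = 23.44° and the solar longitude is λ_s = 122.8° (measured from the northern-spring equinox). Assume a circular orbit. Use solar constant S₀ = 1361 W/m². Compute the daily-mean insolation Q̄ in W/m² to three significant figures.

Q̄ ≈ 453 W/m²

Solar declination: sin δ = sin ε · sin λ_s = sin 23.44° × sin 122.8° = 0.33437, so δ = +19.534°.
cos H₀ = −tan(+84.3°) tan(+19.534°) = -3.5545 ≤ −1 ⇒ polar day, H₀ = π.
Bracket: H₀ sin φ sin δ + cos φ cos δ sin H₀ = 3.1416×0.99506×0.33437 + 0.09932×0.94244×0.00000 = 1.045268 + 0.000000 = 1.045268.
Q̄ = (S₀/π) × [bracket] = (1361/π) × 1.045268 = 452.8 W/m².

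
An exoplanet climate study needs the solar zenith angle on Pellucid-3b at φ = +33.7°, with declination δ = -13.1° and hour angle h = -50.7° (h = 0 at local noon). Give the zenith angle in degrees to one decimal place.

θ_z = 67.2°

cos θ_z = sin φ sin δ + cos φ cos δ cos h = -0.125756 + 0.513231 = 0.387475.
θ_z = arccos(0.387475) = 67.2°.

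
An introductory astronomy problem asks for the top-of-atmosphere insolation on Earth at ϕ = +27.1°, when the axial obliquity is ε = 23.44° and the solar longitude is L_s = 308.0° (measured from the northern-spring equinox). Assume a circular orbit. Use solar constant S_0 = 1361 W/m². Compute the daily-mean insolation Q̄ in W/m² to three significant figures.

Solar declination: sin δ = sin ε · sin L_s = sin 23.44° × sin 308.0° = -0.31346, so δ = -18.268°.
cos h₀ = −tan(+27.1°) tan(-18.268°) = 0.1689, h₀ = 1.4011 rad.
Bracket: h₀ sin ϕ sin δ + cos ϕ cos δ sin h₀ = 1.4011×0.45554×-0.31346 + 0.89021×0.94960×0.98563 = -0.200068 + 0.833196 = 0.633128.
Q̄ = (S_0/π) × [bracket] = (1361/π) × 0.633128 = 274.3 W/m².

Q̄ ≈ 274 W/m²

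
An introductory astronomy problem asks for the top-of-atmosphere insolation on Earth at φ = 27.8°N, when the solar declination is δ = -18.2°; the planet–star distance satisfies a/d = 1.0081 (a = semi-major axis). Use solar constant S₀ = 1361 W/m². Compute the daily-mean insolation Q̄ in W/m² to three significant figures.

Q̄ ≈ 275 W/m²

cos H₀ = −tan(+27.8°) tan(-18.200°) = 0.1733, H₀ = 1.3966 rad.
Bracket: H₀ sin φ sin δ + cos φ cos δ sin H₀ = 1.3966×0.46639×-0.31233 + 0.88458×0.94997×0.98486 = -0.203439 + 0.827602 = 0.624163.
Inverse-square distance factor (a/d)² = 1.0081² = 1.016266.
Q̄ = (S₀/π) × 1.016266 × [bracket] = (1361/π) × 1.016266 × 0.624163 = 274.8 W/m².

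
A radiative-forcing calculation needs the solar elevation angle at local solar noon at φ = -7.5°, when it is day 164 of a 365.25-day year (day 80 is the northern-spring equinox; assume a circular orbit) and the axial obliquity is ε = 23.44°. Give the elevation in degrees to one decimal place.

59.3°

Solar longitude: λ_s = 360° × (164 − 80)/365.25 = 82.793°.
sin δ = sin 23.44° × sin 82.793° = 0.39465, so δ = +23.244°.
At local noon the hour angle is zero, so the zenith angle equals |φ − δ| = |-7.5° − (+23.244°)| = 30.744°.
Elevation = 90° − 30.744° = 59.3°.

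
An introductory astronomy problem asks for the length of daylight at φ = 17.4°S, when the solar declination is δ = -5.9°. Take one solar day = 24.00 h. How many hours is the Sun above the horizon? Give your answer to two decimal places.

cos H₀ = −tan φ · tan δ = −tan(-17.4°) × tan(-5.900°) = -0.0324, so H₀ = 1.6032 rad = 91.86°.
Daylight = 2H₀/(2π) × 24.00 h = (1.6032/π) × 24.00 = 12.25 h.

12.25 h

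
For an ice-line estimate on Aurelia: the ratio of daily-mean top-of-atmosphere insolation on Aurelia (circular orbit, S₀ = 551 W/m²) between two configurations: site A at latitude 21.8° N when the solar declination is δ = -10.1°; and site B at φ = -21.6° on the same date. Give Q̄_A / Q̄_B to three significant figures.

Q̄_A / Q̄_B ≈ 0.799

— Configuration A (φ=+21.8°):
cos H₀ = −tan(+21.8°) tan(-10.100°) = 0.0712, H₀ = 1.4995 rad.
Bracket: H₀ sin φ sin δ + cos φ cos δ sin H₀ = 1.4995×0.37137×-0.17537 + 0.92849×0.98450×0.99746 = -0.097658 + 0.911777 = 0.814119.
Q̄ = (S₀/π) × [bracket] = (551/π) × 0.814119 = 142.79 W/m².
— Configuration B (φ=-21.6°):
cos H₀ = −tan(-21.6°) tan(-10.100°) = -0.0705, H₀ = 1.6414 rad.
Bracket: H₀ sin φ sin δ + cos φ cos δ sin H₀ = 1.6414×-0.36812×-0.17537 + 0.92978×0.98450×0.99751 = 0.105964 + 0.913089 = 1.019053.
Q̄ = (S₀/π) × [bracket] = (551/π) × 1.019053 = 178.73 W/m².
Ratio Q̄_A / Q̄_B = 142.79 / 178.73 = 0.7989.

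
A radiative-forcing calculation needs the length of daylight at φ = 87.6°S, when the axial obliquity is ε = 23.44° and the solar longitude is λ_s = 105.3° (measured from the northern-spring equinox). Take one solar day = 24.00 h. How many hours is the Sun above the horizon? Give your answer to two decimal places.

Solar declination: sin δ = sin ε · sin λ_s = sin 23.44° × sin 105.3° = 0.38369, so δ = +22.562°.
cos H₀ = −tan φ · tan δ = 9.9133 ≥ 1, so the Sun never rises (polar night) and H₀ = 0.
Daylight = 2H₀/(2π) × 24.00 h = (0.0000/π) × 24.00 = 0.00 h.

0.00 h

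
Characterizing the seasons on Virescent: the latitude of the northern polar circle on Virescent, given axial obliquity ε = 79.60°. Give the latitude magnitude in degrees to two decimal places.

10.40°

The polar circle is the lowest latitude that experiences at least one full rotation of continuous daylight at the northern-summer solstice; it lies at |ϕ| = 90° − ε = 90° − 79.60° = 10.40°.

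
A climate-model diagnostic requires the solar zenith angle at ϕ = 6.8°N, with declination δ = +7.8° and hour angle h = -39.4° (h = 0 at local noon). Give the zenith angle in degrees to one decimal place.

cos θ_z = sin ϕ sin δ + cos ϕ cos δ cos h = 0.016069 + 0.760199 = 0.776268.
θ_z = arccos(0.776268) = 39.1°.

θ_z = 39.1°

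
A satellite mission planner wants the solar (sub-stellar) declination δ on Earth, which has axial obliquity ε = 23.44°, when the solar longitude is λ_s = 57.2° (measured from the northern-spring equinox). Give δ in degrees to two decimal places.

sin δ = sin ε · sin λ_s = sin 23.44° × sin 57.2° = 0.334368.
δ = arcsin(0.334368) = +19.53°.

δ = +19.53°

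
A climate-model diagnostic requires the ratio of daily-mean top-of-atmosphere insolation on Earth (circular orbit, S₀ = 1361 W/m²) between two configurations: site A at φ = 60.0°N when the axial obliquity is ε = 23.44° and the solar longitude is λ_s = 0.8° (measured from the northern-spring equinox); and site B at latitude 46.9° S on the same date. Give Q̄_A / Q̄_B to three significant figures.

Q̄_A / Q̄_B ≈ 0.750

— Configuration A (φ=+60.0°):
Solar declination: sin δ = sin ε · sin λ_s = sin 23.44° × sin 0.8° = 0.00555, so δ = +0.318°.
cos H₀ = −tan(+60.0°) tan(+0.318°) = -0.0096, H₀ = 1.5804 rad.
Bracket: H₀ sin φ sin δ + cos φ cos δ sin H₀ = 1.5804×0.86603×0.00555 + 0.50000×0.99998×0.99995 = 0.007596 + 0.499965 = 0.507561.
Q̄ = (S₀/π) × [bracket] = (1361/π) × 0.507561 = 219.89 W/m².
— Configuration B (φ=-46.9°):
cos H₀ = −tan(-46.9°) tan(+0.318°) = 0.0059, H₀ = 1.5649 rad.
Bracket: H₀ sin φ sin δ + cos φ cos δ sin H₀ = 1.5649×-0.73016×0.00555 + 0.68327×0.99998×0.99998 = -0.006342 + 0.683243 = 0.676901.
Q̄ = (S₀/π) × [bracket] = (1361/π) × 0.676901 = 293.25 W/m².
Ratio Q̄_A / Q̄_B = 219.89 / 293.25 = 0.7498.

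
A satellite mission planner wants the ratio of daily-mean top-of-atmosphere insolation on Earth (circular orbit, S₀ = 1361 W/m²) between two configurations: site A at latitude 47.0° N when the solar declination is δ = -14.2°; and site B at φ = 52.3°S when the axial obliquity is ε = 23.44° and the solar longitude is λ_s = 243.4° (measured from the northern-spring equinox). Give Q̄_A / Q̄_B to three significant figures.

Q̄_A / Q̄_B ≈ 0.372

— Configuration A (φ=+47.0°):
cos H₀ = −tan(+47.0°) tan(-14.200°) = 0.2714, H₀ = 1.2960 rad.
Bracket: H₀ sin φ sin δ + cos φ cos δ sin H₀ = 1.2960×0.73135×-0.24531 + 0.68200×0.96945×0.96248 = -0.232512 + 0.636358 = 0.403846.
Q̄ = (S₀/π) × [bracket] = (1361/π) × 0.403846 = 174.95 W/m².
— Configuration B (φ=-52.3°):
Solar declination: sin δ = sin ε · sin λ_s = sin 23.44° × sin 243.4° = -0.35568, so δ = -20.835°.
cos H₀ = −tan(-52.3°) tan(-20.835°) = -0.4924, H₀ = 2.0856 rad.
Bracket: H₀ sin φ sin δ + cos φ cos δ sin H₀ = 2.0856×-0.79122×-0.35568 + 0.61153×0.93461×0.87037 = 0.586932 + 0.497453 = 1.084385.
Q̄ = (S₀/π) × [bracket] = (1361/π) × 1.084385 = 469.78 W/m².
Ratio Q̄_A / Q̄_B = 174.95 / 469.78 = 0.3724.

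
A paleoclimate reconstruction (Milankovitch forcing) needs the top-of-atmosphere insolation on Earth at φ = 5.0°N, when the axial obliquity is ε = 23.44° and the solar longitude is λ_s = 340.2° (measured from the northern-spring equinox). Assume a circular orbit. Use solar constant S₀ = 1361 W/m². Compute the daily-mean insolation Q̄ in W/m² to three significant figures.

Q̄ ≈ 420 W/m²

Solar declination: sin δ = sin ε · sin λ_s = sin 23.44° × sin 340.2° = -0.13475, so δ = -7.744°.
cos H₀ = −tan(+5.0°) tan(-7.744°) = 0.0119, H₀ = 1.5589 rad.
Bracket: H₀ sin φ sin δ + cos φ cos δ sin H₀ = 1.5589×0.08716×-0.13475 + 0.99619×0.99088×0.99993 = -0.018309 + 0.987036 = 0.968727.
Q̄ = (S₀/π) × [bracket] = (1361/π) × 0.968727 = 419.7 W/m².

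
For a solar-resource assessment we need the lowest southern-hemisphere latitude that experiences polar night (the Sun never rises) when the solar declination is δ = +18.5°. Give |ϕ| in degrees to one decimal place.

Polar night requires cos h₀ = −tan ϕ tan δ ≥ 1, i.e. tan ϕ tan δ ≤ −1.
The boundary is |tan ϕ| · |tan δ| = 1, so |ϕ| = 90° − |δ| = 90° − 18.5° = 71.5° in the southern hemisphere.

|ϕ| = 71.5°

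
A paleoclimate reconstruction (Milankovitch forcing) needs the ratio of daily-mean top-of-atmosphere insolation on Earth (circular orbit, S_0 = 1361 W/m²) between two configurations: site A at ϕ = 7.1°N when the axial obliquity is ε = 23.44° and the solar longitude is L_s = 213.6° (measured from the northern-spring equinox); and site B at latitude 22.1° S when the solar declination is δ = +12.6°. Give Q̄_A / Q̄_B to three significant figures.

— Configuration A (ϕ=+7.1°):
Solar declination: sin δ = sin ε · sin L_s = sin 23.44° × sin 213.6° = -0.22013, so δ = -12.717°.
cos h₀ = −tan(+7.1°) tan(-12.717°) = 0.0281, h₀ = 1.5427 rad.
Bracket: h₀ sin ϕ sin δ + cos ϕ cos δ sin h₀ = 1.5427×0.12360×-0.22013 + 0.99233×0.97547×0.99960 = -0.041974 + 0.967601 = 0.925627.
Q̄ = (S_0/π) × [bracket] = (1361/π) × 0.925627 = 401.00 W/m².
— Configuration B (ϕ=-22.1°):
cos h₀ = −tan(-22.1°) tan(+12.600°) = 0.0908, h₀ = 1.4799 rad.
Bracket: h₀ sin ϕ sin δ + cos ϕ cos δ sin h₀ = 1.4799×-0.37622×0.21814 + 0.92653×0.97592×0.99587 = -0.121453 + 0.900485 = 0.779032.
Q̄ = (S_0/π) × [bracket] = (1361/π) × 0.779032 = 337.49 W/m².
Ratio Q̄_A / Q̄_B = 401.00 / 337.49 = 1.188.

Q̄_A / Q̄_B ≈ 1.19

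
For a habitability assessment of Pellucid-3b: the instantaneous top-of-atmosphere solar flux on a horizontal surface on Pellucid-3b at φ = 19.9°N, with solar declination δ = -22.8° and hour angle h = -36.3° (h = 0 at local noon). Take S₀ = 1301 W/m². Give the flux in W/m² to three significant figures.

cos θ_z = sin φ sin δ + cos φ cos δ cos h = -0.131902 + 0.698592 = 0.566690.
Flux = S₀ · cos θ_z = 1301 × 0.566690 = 737.3 W/m².

737 W/m²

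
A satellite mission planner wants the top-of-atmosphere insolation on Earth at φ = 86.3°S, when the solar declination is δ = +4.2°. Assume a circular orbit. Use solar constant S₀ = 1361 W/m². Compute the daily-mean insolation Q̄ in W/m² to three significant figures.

Q̄ ≈ 0.00 W/m²

cos H₀ = −tan(-86.3°) tan(+4.200°) = 1.1356 ≥ 1 ⇒ polar night, H₀ = 0 and Q̄ = 0.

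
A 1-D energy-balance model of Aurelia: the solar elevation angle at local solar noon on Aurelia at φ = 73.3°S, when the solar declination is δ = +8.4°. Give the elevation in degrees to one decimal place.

8.3°

At local noon the hour angle is zero, so the zenith angle equals |φ − δ| = |-73.3° − (+8.400°)| = 81.700°.
Elevation = 90° − 81.700° = 8.3°.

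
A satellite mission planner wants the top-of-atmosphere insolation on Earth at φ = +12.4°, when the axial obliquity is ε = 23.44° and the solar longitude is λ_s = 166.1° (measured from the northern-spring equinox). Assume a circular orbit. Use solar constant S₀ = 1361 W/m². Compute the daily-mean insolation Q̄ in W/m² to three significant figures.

Q̄ ≈ 435 W/m²

Solar declination: sin δ = sin ε · sin λ_s = sin 23.44° × sin 166.1° = 0.09556, so δ = +5.484°.
cos H₀ = −tan(+12.4°) tan(+5.484°) = -0.0211, H₀ = 1.5919 rad.
Bracket: H₀ sin φ sin δ + cos φ cos δ sin H₀ = 1.5919×0.21474×0.09556 + 0.97667×0.99542×0.99978 = 0.032667 + 0.971983 = 1.004650.
Q̄ = (S₀/π) × [bracket] = (1361/π) × 1.004650 = 435.2 W/m².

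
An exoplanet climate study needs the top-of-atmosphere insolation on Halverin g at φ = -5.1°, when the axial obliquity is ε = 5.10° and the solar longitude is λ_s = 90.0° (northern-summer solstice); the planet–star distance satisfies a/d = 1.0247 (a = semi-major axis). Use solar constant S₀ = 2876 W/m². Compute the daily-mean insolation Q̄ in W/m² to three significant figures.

Solar declination: sin δ = sin ε · sin λ_s = sin 5.10° × sin 90.0° = 0.08889, so δ = +5.100°.
cos H₀ = −tan(-5.1°) tan(+5.100°) = 0.0080, H₀ = 1.5628 rad.
Bracket: H₀ sin φ sin δ + cos φ cos δ sin H₀ = 1.5628×-0.08889×0.08889 + 0.99604×0.99604×0.99997 = -0.012348 + 0.992066 = 0.979718.
Inverse-square distance factor (a/d)² = 1.0247² = 1.050010.
Q̄ = (S₀/π) × 1.050010 × [bracket] = (2876/π) × 1.050010 × 0.979718 = 941.7 W/m².

Q̄ ≈ 942 W/m²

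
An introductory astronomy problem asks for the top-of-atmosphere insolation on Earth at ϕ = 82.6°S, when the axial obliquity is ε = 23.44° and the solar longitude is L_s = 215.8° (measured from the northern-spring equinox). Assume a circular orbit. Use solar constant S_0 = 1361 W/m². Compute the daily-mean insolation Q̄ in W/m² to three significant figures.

Solar declination: sin δ = sin ε · sin L_s = sin 23.44° × sin 215.8° = -0.23269, so δ = -13.455°.
cos h₀ = −tan(-82.6°) tan(-13.455°) = -1.8422 ≤ −1 ⇒ polar day, h₀ = π.
Bracket: h₀ sin ϕ sin δ + cos ϕ cos δ sin h₀ = 3.1416×-0.99167×-0.23269 + 0.12880×0.97255×0.00000 = 0.724930 + 0.000000 = 0.724930.
Q̄ = (S_0/π) × [bracket] = (1361/π) × 0.724930 = 314.1 W/m².

Q̄ ≈ 314 W/m²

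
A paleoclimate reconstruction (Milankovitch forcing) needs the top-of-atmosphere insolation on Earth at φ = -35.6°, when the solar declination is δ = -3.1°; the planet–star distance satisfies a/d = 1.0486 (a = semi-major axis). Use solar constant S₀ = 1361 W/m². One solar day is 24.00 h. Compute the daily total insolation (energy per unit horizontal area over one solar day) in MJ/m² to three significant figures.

cos H₀ = −tan(-35.6°) tan(-3.100°) = -0.0388, H₀ = 1.6096 rad.
Bracket: H₀ sin φ sin δ + cos φ cos δ sin H₀ = 1.6096×-0.58212×-0.05408 + 0.81310×0.99854×0.99925 = 0.050672 + 0.811304 = 0.861976.
Inverse-square distance factor (a/d)² = 1.0486² = 1.099562.
Q̄ = (S₀/π) × 1.099562 × [bracket] = (1361/π) × 1.099562 × 0.861976 = 410.60 W/m².
Daily total = Q̄ × 24.00 h × 3600 s/h = 410.60 × 24.00 × 3600 / 10⁶ = 35.48 MJ/m².

35.5 MJ/m²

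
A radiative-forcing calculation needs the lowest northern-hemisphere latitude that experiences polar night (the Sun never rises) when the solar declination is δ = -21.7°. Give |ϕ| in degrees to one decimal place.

|ϕ| = 68.3°

Polar night requires cos h₀ = −tan ϕ tan δ ≥ 1, i.e. tan ϕ tan δ ≤ −1.
The boundary is |tan ϕ| · |tan δ| = 1, so |ϕ| = 90° − |δ| = 90° − 21.7° = 68.3° in the northern hemisphere.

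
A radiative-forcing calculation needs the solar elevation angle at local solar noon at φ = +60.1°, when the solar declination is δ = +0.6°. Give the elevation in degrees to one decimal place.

30.5°

At local noon the hour angle is zero, so the zenith angle equals |φ − δ| = |+60.1° − (+0.600°)| = 59.500°.
Elevation = 90° − 59.500° = 30.5°.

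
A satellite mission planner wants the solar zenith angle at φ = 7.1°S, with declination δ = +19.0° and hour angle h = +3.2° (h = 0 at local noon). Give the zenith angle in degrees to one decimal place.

cos θ_z = sin φ sin δ + cos φ cos δ cos h = -0.040241 + 0.936805 = 0.896564.
θ_z = arccos(0.896564) = 26.3°.

θ_z = 26.3°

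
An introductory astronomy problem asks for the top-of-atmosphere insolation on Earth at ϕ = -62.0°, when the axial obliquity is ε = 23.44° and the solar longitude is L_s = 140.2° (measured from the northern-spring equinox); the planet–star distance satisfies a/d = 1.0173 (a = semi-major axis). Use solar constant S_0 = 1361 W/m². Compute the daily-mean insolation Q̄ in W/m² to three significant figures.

Q̄ ≈ 70.7 W/m²

Solar declination: sin δ = sin ε · sin L_s = sin 23.44° × sin 140.2° = 0.25463, so δ = +14.752°.
cos h₀ = −tan(-62.0°) tan(+14.752°) = 0.4952, h₀ = 1.0527 rad.
Bracket: h₀ sin ϕ sin δ + cos ϕ cos δ sin h₀ = 1.0527×-0.88295×0.25463 + 0.46947×0.96704×0.86877 = -0.236674 + 0.394418 = 0.157744.
Inverse-square distance factor (a/d)² = 1.0173² = 1.034899.
Q̄ = (S_0/π) × 1.034899 × [bracket] = (1361/π) × 1.034899 × 0.157744 = 70.72 W/m².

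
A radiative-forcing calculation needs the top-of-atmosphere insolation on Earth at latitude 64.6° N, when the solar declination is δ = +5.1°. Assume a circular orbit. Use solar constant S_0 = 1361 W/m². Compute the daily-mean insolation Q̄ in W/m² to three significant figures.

cos h₀ = −tan(+64.6°) tan(+5.100°) = -0.1880, h₀ = 1.7599 rad.
Bracket: h₀ sin ϕ sin δ + cos ϕ cos δ sin h₀ = 1.7599×0.90334×0.08889 + 0.42894×0.99604×0.98218 = 0.141316 + 0.419628 = 0.560944.
Q̄ = (S_0/π) × [bracket] = (1361/π) × 0.560944 = 243.0 W/m².

Q̄ ≈ 243 W/m²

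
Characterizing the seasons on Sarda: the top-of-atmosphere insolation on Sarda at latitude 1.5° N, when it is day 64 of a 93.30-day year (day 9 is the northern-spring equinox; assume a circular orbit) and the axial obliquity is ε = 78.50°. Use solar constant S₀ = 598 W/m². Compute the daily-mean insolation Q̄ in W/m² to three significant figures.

Q̄ ≈ 158 W/m²

Solar longitude: λ_s = 360° × (64 − 9)/93.30 = 212.219°.
sin δ = sin 78.50° × sin 212.219° = -0.52245, so δ = -31.497°.
cos H₀ = −tan(+1.5°) tan(-31.497°) = 0.0160, H₀ = 1.5548 rad.
Bracket: H₀ sin φ sin δ + cos φ cos δ sin H₀ = 1.5548×0.02618×-0.52245 + 0.99966×0.85267×0.99987 = -0.021266 + 0.852269 = 0.831003.
Q̄ = (S₀/π) × [bracket] = (598/π) × 0.831003 = 158.2 W/m².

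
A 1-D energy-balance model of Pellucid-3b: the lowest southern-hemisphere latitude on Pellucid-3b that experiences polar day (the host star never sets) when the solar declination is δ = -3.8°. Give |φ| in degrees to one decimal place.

Polar day requires cos H₀ = −tan φ tan δ ≤ −1, i.e. tan φ tan δ ≥ 1.
The boundary is |tan φ| · |tan δ| = 1, so |φ| = 90° − |δ| = 90° − 3.8° = 86.2° in the southern hemisphere.

|φ| = 86.2°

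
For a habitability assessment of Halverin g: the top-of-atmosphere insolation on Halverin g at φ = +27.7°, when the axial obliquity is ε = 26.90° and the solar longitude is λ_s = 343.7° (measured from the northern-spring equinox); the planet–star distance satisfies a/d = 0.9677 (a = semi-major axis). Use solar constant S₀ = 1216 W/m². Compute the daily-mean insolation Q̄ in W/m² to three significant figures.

Q̄ ≈ 285 W/m²

Solar declination: sin δ = sin ε · sin λ_s = sin 26.90° × sin 343.7° = -0.12698, so δ = -7.295°.
cos H₀ = −tan(+27.7°) tan(-7.295°) = 0.0672, H₀ = 1.5035 rad.
Bracket: H₀ sin φ sin δ + cos φ cos δ sin H₀ = 1.5035×0.46484×-0.12698 + 0.88539×0.99190×0.99774 = -0.088745 + 0.876234 = 0.787489.
Inverse-square distance factor (a/d)² = 0.9677² = 0.936443.
Q̄ = (S₀/π) × 0.936443 × [bracket] = (1216/π) × 0.936443 × 0.787489 = 285.4 W/m².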